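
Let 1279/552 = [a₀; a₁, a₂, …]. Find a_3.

2

1279 = 2·552 + 175   →  a_0 = 2
552 = 3·175 + 27   →  a_1 = 3
175 = 6·27 + 13   →  a_2 = 6
27 = 2·13 + 1   →  a_3 = 2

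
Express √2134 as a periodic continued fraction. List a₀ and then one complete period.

[46; 5, 8, 5, 92]

a₀ = ⌊√2134⌋ = 46.
With m₀=0, d₀=1 and mₖ₊₁ = dₖaₖ − mₖ, dₖ₊₁ = (n − mₖ₊₁²)/dₖ, aₖ₊₁ = ⌊(a₀+mₖ₊₁)/dₖ₊₁⌋:
  k=1: m=46, d=18, a=5
  k=2: m=44, d=11, a=8
  k=3: m=44, d=18, a=5
  k=4: m=46, d=1, a=92
d=1 and a=2a₀=92 at k=4, so the next step gives (m, d) = (46, 18) again — its k=1 value — and the period has length 4.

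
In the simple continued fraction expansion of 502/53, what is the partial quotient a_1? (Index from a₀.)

2

502 = 9·53 + 25   →  a_0 = 9
53 = 2·25 + 3   →  a_1 = 2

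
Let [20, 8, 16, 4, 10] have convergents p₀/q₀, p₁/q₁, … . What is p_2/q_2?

2596/129

Using pₖ = aₖpₖ₋₁ + pₖ₋₂, qₖ = aₖqₖ₋₁ + qₖ₋₂ (with p₋₁=1, p₋₂=0, q₋₁=0, q₋₂=1):
  k=0: a=20, p=20, q=1
  k=1: a=8, p=161, q=8
  k=2: a=16, p=2596, q=129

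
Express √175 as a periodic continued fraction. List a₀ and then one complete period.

a₀ = ⌊√175⌋ = 13.
With m₀=0, d₀=1 and mₖ₊₁ = dₖaₖ − mₖ, dₖ₊₁ = (n − mₖ₊₁²)/dₖ, aₖ₊₁ = ⌊(a₀+mₖ₊₁)/dₖ₊₁⌋:
  k=1: m=13, d=6, a=4
  k=2: m=11, d=9, a=2
  k=3: m=7, d=14, a=1
  k=4: m=7, d=9, a=2
  k=5: m=11, d=6, a=4
  k=6: m=13, d=1, a=26
d=1 and a=2a₀=26 at k=6, so the next step gives (m, d) = (13, 6) again — its k=1 value — and the period has length 6.

[13; 4, 2, 1, 2, 4, 26]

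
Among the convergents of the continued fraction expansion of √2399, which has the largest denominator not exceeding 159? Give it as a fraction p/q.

2400/49

√2399 = [48; 1, 47, 1, 96, …] (period length 4).
Convergents:
  p_0/q_0 = 48/1
  p_1/q_1 = 49/1
  p_2/q_2 = 2351/48
  p_3/q_3 = 2400/49
  p_4/q_4 = 232751/4752
q_3 = 49 ≤ 159 < 4752 = q_4, so the answer is 2400/49.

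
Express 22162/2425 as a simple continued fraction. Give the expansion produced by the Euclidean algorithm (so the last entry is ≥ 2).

[9; 7, 5, 9, 2, 3]

22162 = 9·2425 + 337
2425 = 7·337 + 66
337 = 5·66 + 7
66 = 9·7 + 3
7 = 2·3 + 1
3 = 3·1 + 0  (stop)
So 22162/2425 = [9; 7, 5, 9, 2, 3].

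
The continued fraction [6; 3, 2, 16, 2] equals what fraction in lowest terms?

1490/237

Fold from the inside: start with 2/1.
  16 + 1/2 = 33/2
  2 + 2/33 = 68/33
  3 + 33/68 = 237/68
  6 + 68/237 = 1490/237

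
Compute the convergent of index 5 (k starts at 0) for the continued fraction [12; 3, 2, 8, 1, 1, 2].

1536/125

Using pₖ = aₖpₖ₋₁ + pₖ₋₂, qₖ = aₖqₖ₋₁ + qₖ₋₂ (with p₋₁=1, p₋₂=0, q₋₁=0, q₋₂=1):
  k=0: a=12, p=12, q=1
  k=1: a=3, p=37, q=3
  k=2: a=2, p=86, q=7
  k=3: a=8, p=725, q=59
  k=4: a=1, p=811, q=66
  k=5: a=1, p=1536, q=125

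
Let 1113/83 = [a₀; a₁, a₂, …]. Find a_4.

1113 = 13·83 + 34   →  a_0 = 13
83 = 2·34 + 15   →  a_1 = 2
34 = 2·15 + 4   →  a_2 = 2
15 = 3·4 + 3   →  a_3 = 3
4 = 1·3 + 1   →  a_4 = 1

1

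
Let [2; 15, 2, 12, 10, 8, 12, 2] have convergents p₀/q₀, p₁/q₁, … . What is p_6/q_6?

Using pₖ = aₖpₖ₋₁ + pₖ₋₂, qₖ = aₖqₖ₋₁ + qₖ₋₂ (with p₋₁=1, p₋₂=0, q₋₁=0, q₋₂=1):
  k=0: a=2, p=2, q=1
  k=1: a=15, p=31, q=15
  k=2: a=2, p=64, q=31
  k=3: a=12, p=799, q=387
  k=4: a=10, p=8054, q=3901
  k=5: a=8, p=65231, q=31595
  k=6: a=12, p=790826, q=383041

790826/383041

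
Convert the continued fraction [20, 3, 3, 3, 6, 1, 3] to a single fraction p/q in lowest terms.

Fold from the inside: start with 3/1.
  1 + 1/3 = 4/3
  6 + 3/4 = 27/4
  3 + 4/27 = 85/27
  3 + 27/85 = 282/85
  3 + 85/282 = 931/282
  20 + 282/931 = 18902/931

18902/931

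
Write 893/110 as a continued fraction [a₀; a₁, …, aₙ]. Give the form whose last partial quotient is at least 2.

[8; 8, 2, 6]

893 = 8·110 + 13
110 = 8·13 + 6
13 = 2·6 + 1
6 = 6·1 + 0  (stop)
So 893/110 = [8; 8, 2, 6].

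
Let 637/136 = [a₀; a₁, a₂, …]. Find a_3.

637 = 4·136 + 93   →  a_0 = 4
136 = 1·93 + 43   →  a_1 = 1
93 = 2·43 + 7   →  a_2 = 2
43 = 6·7 + 1   →  a_3 = 6

6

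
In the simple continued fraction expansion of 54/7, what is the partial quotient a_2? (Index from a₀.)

2

54 = 7·7 + 5   →  a_0 = 7
7 = 1·5 + 2   →  a_1 = 1
5 = 2·2 + 1   →  a_2 = 2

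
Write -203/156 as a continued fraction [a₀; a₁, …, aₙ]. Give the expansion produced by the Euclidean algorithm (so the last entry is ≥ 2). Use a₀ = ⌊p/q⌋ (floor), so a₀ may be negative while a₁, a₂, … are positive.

[-2; 1, 2, 3, 7, 2]

-203 = -2*156 + 109
156 = 1*109 + 47
109 = 2*47 + 15
47 = 3*15 + 2
15 = 7*2 + 1
2 = 2*1 + 0  (stop)
So -203/156 = [-2; 1, 2, 3, 7, 2].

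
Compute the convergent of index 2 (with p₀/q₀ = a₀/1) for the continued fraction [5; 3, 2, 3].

37/7

Using pₖ = aₖpₖ₋₁ + pₖ₋₂, qₖ = aₖqₖ₋₁ + qₖ₋₂ (with p₋₁=1, p₋₂=0, q₋₁=0, q₋₂=1):
  k=0: a=5, p=5, q=1
  k=1: a=3, p=16, q=3
  k=2: a=2, p=37, q=7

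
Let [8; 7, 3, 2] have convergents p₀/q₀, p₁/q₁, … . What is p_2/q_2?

179/22

Using pₖ = aₖpₖ₋₁ + pₖ₋₂, qₖ = aₖqₖ₋₁ + qₖ₋₂ (with p₋₁=1, p₋₂=0, q₋₁=0, q₋₂=1):
  k=0: a=8, p=8, q=1
  k=1: a=7, p=57, q=7
  k=2: a=3, p=179, q=22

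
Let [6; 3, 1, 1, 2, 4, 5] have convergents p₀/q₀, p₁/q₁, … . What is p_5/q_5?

496/79

Using pₖ = aₖpₖ₋₁ + pₖ₋₂, qₖ = aₖqₖ₋₁ + qₖ₋₂ (with p₋₁=1, p₋₂=0, q₋₁=0, q₋₂=1):
  k=0: a=6, p=6, q=1
  k=1: a=3, p=19, q=3
  k=2: a=1, p=25, q=4
  k=3: a=1, p=44, q=7
  k=4: a=2, p=113, q=18
  k=5: a=4, p=496, q=79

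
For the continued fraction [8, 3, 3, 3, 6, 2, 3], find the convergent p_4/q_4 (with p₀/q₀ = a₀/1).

Using pₖ = aₖpₖ₋₁ + pₖ₋₂, qₖ = aₖqₖ₋₁ + qₖ₋₂ (with p₋₁=1, p₋₂=0, q₋₁=0, q₋₂=1):
  k=0: a=8, p=8, q=1
  k=1: a=3, p=25, q=3
  k=2: a=3, p=83, q=10
  k=3: a=3, p=274, q=33
  k=4: a=6, p=1727, q=208

1727/208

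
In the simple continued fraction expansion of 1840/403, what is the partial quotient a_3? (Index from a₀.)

1840 = 4·403 + 228   →  a_0 = 4
403 = 1·228 + 175   →  a_1 = 1
228 = 1·175 + 53   →  a_2 = 1
175 = 3·53 + 16   →  a_3 = 3

3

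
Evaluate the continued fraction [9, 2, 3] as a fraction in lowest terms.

Using pₖ = aₖpₖ₋₁ + pₖ₋₂ and qₖ = aₖqₖ₋₁ + qₖ₋₂:
  k=0: a=9, p=9, q=1
  k=1: a=2, p=19, q=2
  k=2: a=3, p=66, q=7

66/7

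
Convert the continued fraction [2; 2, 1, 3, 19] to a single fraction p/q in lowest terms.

501/212

Fold from the inside: start with 19/1.
  3 + 1/19 = 58/19
  1 + 19/58 = 77/58
  2 + 58/77 = 212/77
  2 + 77/212 = 501/212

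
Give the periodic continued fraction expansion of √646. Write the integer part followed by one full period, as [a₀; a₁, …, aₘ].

[25; 2, 2, 2, 50]

a₀ = ⌊√646⌋ = 25.
With m₀=0, d₀=1 and mₖ₊₁ = dₖaₖ − mₖ, dₖ₊₁ = (n − mₖ₊₁²)/dₖ, aₖ₊₁ = ⌊(a₀+mₖ₊₁)/dₖ₊₁⌋:
  k=1: m=25, d=21, a=2
  k=2: m=17, d=17, a=2
  k=3: m=17, d=21, a=2
  k=4: m=25, d=1, a=50
d=1 and a=2a₀=50 at k=4, so the next step gives (m, d) = (25, 21) again — its k=1 value — and the period has length 4.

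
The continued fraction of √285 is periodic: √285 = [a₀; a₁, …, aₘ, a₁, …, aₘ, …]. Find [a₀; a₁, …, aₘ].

[16; 1, 7, 2, 7, 1, 32]

a₀ = ⌊√285⌋ = 16.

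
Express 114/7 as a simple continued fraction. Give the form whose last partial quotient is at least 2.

114 = 16·7 + 2
7 = 3·2 + 1
2 = 2·1 + 0  (stop)
So 114/7 = [16; 3, 2].

[16; 3, 2]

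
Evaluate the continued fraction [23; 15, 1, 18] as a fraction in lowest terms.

6988/303

Fold from the inside: start with 18/1.
  1 + 1/18 = 19/18
  15 + 18/19 = 303/19
  23 + 19/303 = 6988/303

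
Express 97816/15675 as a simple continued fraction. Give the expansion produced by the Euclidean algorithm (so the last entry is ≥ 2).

97816 = 6*15675 + 3766
15675 = 4*3766 + 611
3766 = 6*611 + 100
611 = 6*100 + 11
100 = 9*11 + 1
11 = 11*1 + 0  (stop)
So 97816/15675 = [6; 4, 6, 6, 9, 11].

[6; 4, 6, 6, 9, 11]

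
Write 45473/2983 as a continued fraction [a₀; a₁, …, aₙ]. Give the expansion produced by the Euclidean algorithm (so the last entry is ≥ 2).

[15; 4, 10, 3, 1, 17]

45473 = 15×2983 + 728
2983 = 4×728 + 71
728 = 10×71 + 18
71 = 3×18 + 17
18 = 1×17 + 1
17 = 17×1 + 0  (stop)
So 45473/2983 = [15; 4, 10, 3, 1, 17].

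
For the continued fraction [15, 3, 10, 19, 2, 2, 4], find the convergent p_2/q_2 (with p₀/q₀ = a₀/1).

Using pₖ = aₖpₖ₋₁ + pₖ₋₂, qₖ = aₖqₖ₋₁ + qₖ₋₂ (with p₋₁=1, p₋₂=0, q₋₁=0, q₋₂=1):
  k=0: a=15, p=15, q=1
  k=1: a=3, p=46, q=3
  k=2: a=10, p=475, q=31

475/31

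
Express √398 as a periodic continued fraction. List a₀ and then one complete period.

[19; 1, 18, 1, 38]

a₀ = ⌊√398⌋ = 19.
With m₀=0, d₀=1 and mₖ₊₁ = dₖaₖ − mₖ, dₖ₊₁ = (n − mₖ₊₁²)/dₖ, aₖ₊₁ = ⌊(a₀+mₖ₊₁)/dₖ₊₁⌋:
  k=1: m=19, d=37, a=1
  k=2: m=18, d=2, a=18
  k=3: m=18, d=37, a=1
  k=4: m=19, d=1, a=38
d=1 and a=2a₀=38 at k=4, so the next step gives (m, d) = (19, 37) again — its k=1 value — and the period has length 4.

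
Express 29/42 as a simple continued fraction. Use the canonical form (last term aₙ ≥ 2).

29 = 0·42 + 29
42 = 1·29 + 13
29 = 2·13 + 3
13 = 4·3 + 1
3 = 3·1 + 0  (stop)
So 29/42 = [0; 1, 2, 4, 3].

[0; 1, 2, 4, 3]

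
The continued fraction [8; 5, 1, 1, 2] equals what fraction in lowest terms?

229/28

Using pₖ = aₖpₖ₋₁ + pₖ₋₂ and qₖ = aₖqₖ₋₁ + qₖ₋₂:
  k=0: a=8, p=8, q=1
  k=1: a=5, p=41, q=5
  k=2: a=1, p=49, q=6
  k=3: a=1, p=90, q=11
  k=4: a=2, p=229, q=28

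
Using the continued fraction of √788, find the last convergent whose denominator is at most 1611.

22036/785

√788 = [28; 14, 56, …] (period length 2).
Convergents:
  p_0/q_0 = 28/1
  p_1/q_1 = 393/14
  p_2/q_2 = 22036/785
  p_3/q_3 = 308897/11004
q_2 = 785 ≤ 1611 < 11004 = q_3, so the answer is 22036/785.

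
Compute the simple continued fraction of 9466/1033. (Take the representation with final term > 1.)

9466 = 9·1033 + 169
1033 = 6·169 + 19
169 = 8·19 + 17
19 = 1·17 + 2
17 = 8·2 + 1
2 = 2·1 + 0  (stop)
So 9466/1033 = [9; 6, 8, 1, 8, 2].

[9; 6, 8, 1, 8, 2]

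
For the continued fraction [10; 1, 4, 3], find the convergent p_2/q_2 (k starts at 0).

54/5

Using pₖ = aₖpₖ₋₁ + pₖ₋₂, qₖ = aₖqₖ₋₁ + qₖ₋₂ (with p₋₁=1, p₋₂=0, q₋₁=0, q₋₂=1):
  k=0: a=10, p=10, q=1
  k=1: a=1, p=11, q=1
  k=2: a=4, p=54, q=5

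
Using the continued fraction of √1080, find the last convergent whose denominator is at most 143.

√1080 = [32; 1, 6, 3, 6, 1, 64, …] (period length 6).
Convergents:
  p_0/q_0 = 32/1
  p_1/q_1 = 33/1
  p_2/q_2 = 230/7
  p_3/q_3 = 723/22
  p_4/q_4 = 4568/139
  p_5/q_5 = 5291/161
q_4 = 139 ≤ 143 < 161 = q_5, so the answer is 4568/139.

4568/139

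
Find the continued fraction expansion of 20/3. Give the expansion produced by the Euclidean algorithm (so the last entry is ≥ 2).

[6; 1, 2]

20 = 6·3 + 2
3 = 1·2 + 1
2 = 2·1 + 0  (stop)
So 20/3 = [6; 1, 2].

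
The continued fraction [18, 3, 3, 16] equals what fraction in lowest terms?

Using pₖ = aₖpₖ₋₁ + pₖ₋₂ and qₖ = aₖqₖ₋₁ + qₖ₋₂:
  k=0: a=18, p=18, q=1
  k=1: a=3, p=55, q=3
  k=2: a=3, p=183, q=10
  k=3: a=16, p=2983, q=163

2983/163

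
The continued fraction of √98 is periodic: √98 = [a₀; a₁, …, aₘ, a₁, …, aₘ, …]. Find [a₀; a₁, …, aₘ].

[9; 1, 8, 1, 18]

a₀ = ⌊√98⌋ = 9.
With m₀=0, d₀=1 and mₖ₊₁ = dₖaₖ − mₖ, dₖ₊₁ = (n − mₖ₊₁²)/dₖ, aₖ₊₁ = ⌊(a₀+mₖ₊₁)/dₖ₊₁⌋:
  k=1: m=9, d=17, a=1
  k=2: m=8, d=2, a=8
  k=3: m=8, d=17, a=1
  k=4: m=9, d=1, a=18
d=1 and a=2a₀=18 at k=4, so the next step gives (m, d) = (9, 17) again — its k=1 value — and the period has length 4.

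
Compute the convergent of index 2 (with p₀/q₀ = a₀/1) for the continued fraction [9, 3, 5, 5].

Using pₖ = aₖpₖ₋₁ + pₖ₋₂, qₖ = aₖqₖ₋₁ + qₖ₋₂ (with p₋₁=1, p₋₂=0, q₋₁=0, q₋₂=1):
  k=0: a=9, p=9, q=1
  k=1: a=3, p=28, q=3
  k=2: a=5, p=149, q=16

149/16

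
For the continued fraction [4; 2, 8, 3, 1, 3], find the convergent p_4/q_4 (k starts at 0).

Using pₖ = aₖpₖ₋₁ + pₖ₋₂, qₖ = aₖqₖ₋₁ + qₖ₋₂ (with p₋₁=1, p₋₂=0, q₋₁=0, q₋₂=1):
  k=0: a=4, p=4, q=1
  k=1: a=2, p=9, q=2
  k=2: a=8, p=76, q=17
  k=3: a=3, p=237, q=53
  k=4: a=1, p=313, q=70

313/70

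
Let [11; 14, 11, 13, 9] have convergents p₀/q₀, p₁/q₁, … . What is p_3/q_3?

22463/2029

Using pₖ = aₖpₖ₋₁ + pₖ₋₂, qₖ = aₖqₖ₋₁ + qₖ₋₂ (with p₋₁=1, p₋₂=0, q₋₁=0, q₋₂=1):
  k=0: a=11, p=11, q=1
  k=1: a=14, p=155, q=14
  k=2: a=11, p=1716, q=155
  k=3: a=13, p=22463, q=2029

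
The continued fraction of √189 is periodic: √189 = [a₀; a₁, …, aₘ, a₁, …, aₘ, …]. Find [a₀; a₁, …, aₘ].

[13; 1, 2, 1, 26]

a₀ = ⌊√189⌋ = 13.
With m₀=0, d₀=1 and mₖ₊₁ = dₖaₖ − mₖ, dₖ₊₁ = (n − mₖ₊₁²)/dₖ, aₖ₊₁ = ⌊(a₀+mₖ₊₁)/dₖ₊₁⌋:
  k=1: m=13, d=20, a=1
  k=2: m=7, d=7, a=2
  k=3: m=7, d=20, a=1
  k=4: m=13, d=1, a=26
d=1 and a=2a₀=26 at k=4, so the next step gives (m, d) = (13, 20) again — its k=1 value — and the period has length 4.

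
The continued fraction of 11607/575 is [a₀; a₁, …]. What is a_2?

11607 = 20·575 + 107   →  a_0 = 20
575 = 5·107 + 40   →  a_1 = 5
107 = 2·40 + 27   →  a_2 = 2

2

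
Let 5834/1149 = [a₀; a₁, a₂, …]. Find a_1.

5834 = 5·1149 + 89   →  a_0 = 5
1149 = 12·89 + 81   →  a_1 = 12

12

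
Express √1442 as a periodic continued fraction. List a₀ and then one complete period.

[37; 1, 36, 1, 74]

a₀ = ⌊√1442⌋ = 37.
With m₀=0, d₀=1 and mₖ₊₁ = dₖaₖ − mₖ, dₖ₊₁ = (n − mₖ₊₁²)/dₖ, aₖ₊₁ = ⌊(a₀+mₖ₊₁)/dₖ₊₁⌋:
  k=1: m=37, d=73, a=1
  k=2: m=36, d=2, a=36
  k=3: m=36, d=73, a=1
  k=4: m=37, d=1, a=74
d=1 and a=2a₀=74 at k=4, so the next step gives (m, d) = (37, 73) again — its k=1 value — and the period has length 4.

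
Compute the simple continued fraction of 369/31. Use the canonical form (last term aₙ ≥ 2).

[11; 1, 9, 3]

369 = 11*31 + 28
31 = 1*28 + 3
28 = 9*3 + 1
3 = 3*1 + 0  (stop)
So 369/31 = [11; 1, 9, 3].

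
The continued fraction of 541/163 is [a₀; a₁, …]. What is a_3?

2

541 = 3·163 + 52   →  a_0 = 3
163 = 3·52 + 7   →  a_1 = 3
52 = 7·7 + 3   →  a_2 = 7
7 = 2·3 + 1   →  a_3 = 2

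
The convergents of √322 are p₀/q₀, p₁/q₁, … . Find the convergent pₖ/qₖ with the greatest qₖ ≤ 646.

√322 = [17; 1, 16, 1, 34, …] (period length 4).
Convergents:
  p_0/q_0 = 17/1
  p_1/q_1 = 18/1
  p_2/q_2 = 305/17
  p_3/q_3 = 323/18
  p_4/q_4 = 11287/629
  p_5/q_5 = 11610/647
q_4 = 629 ≤ 646 < 647 = q_5, so the answer is 11287/629.

11287/629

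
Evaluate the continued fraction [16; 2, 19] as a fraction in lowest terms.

643/39

Using pₖ = aₖpₖ₋₁ + pₖ₋₂ and qₖ = aₖqₖ₋₁ + qₖ₋₂:
  k=0: a=16, p=16, q=1
  k=1: a=2, p=33, q=2
  k=2: a=19, p=643, q=39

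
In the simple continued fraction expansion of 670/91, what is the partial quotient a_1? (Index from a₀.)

2

670 = 7·91 + 33   →  a_0 = 7
91 = 2·33 + 25   →  a_1 = 2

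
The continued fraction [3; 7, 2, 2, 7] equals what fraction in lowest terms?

Fold from the inside: start with 7/1.
  2 + 1/7 = 15/7
  2 + 7/15 = 37/15
  7 + 15/37 = 274/37
  3 + 37/274 = 859/274

859/274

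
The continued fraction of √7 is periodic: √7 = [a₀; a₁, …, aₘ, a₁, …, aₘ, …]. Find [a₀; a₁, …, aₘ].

a₀ = ⌊√7⌋ = 2.
With m₀=0, d₀=1 and mₖ₊₁ = dₖaₖ − mₖ, dₖ₊₁ = (n − mₖ₊₁²)/dₖ, aₖ₊₁ = ⌊(a₀+mₖ₊₁)/dₖ₊₁⌋:
  k=1: m=2, d=3, a=1
  k=2: m=1, d=2, a=1
  k=3: m=1, d=3, a=1
  k=4: m=2, d=1, a=4
d=1 and a=2a₀=4 at k=4, so the next step gives (m, d) = (2, 3) again — its k=1 value — and the period has length 4.

[2; 1, 1, 1, 4]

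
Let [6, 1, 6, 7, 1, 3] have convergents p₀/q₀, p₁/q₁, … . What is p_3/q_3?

343/50

Using pₖ = aₖpₖ₋₁ + pₖ₋₂, qₖ = aₖqₖ₋₁ + qₖ₋₂ (with p₋₁=1, p₋₂=0, q₋₁=0, q₋₂=1):
  k=0: a=6, p=6, q=1
  k=1: a=1, p=7, q=1
  k=2: a=6, p=48, q=7
  k=3: a=7, p=343, q=50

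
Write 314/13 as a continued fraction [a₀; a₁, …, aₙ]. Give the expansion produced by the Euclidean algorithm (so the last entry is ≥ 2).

[24; 6, 2]

314 = 24·13 + 2
13 = 6·2 + 1
2 = 2·1 + 0  (stop)
So 314/13 = [24; 6, 2].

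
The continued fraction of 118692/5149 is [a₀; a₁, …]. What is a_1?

118692 = 23·5149 + 265   →  a_0 = 23
5149 = 19·265 + 114   →  a_1 = 19

19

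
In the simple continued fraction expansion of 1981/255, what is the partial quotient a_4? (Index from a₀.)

1981 = 7·255 + 196   →  a_0 = 7
255 = 1·196 + 59   →  a_1 = 1
196 = 3·59 + 19   →  a_2 = 3
59 = 3·19 + 2   →  a_3 = 3
19 = 9·2 + 1   →  a_4 = 9

9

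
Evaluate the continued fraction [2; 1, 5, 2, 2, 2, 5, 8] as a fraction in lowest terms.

Using pₖ = aₖpₖ₋₁ + pₖ₋₂ and qₖ = aₖqₖ₋₁ + qₖ₋₂:
  k=0: a=2, p=2, q=1
  k=1: a=1, p=3, q=1
  k=2: a=5, p=17, q=6
  k=3: a=2, p=37, q=13
  k=4: a=2, p=91, q=32
  k=5: a=2, p=219, q=77
  k=6: a=5, p=1186, q=417
  k=7: a=8, p=9707, q=3413

9707/3413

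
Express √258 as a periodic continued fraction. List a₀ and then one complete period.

[16; 16, 32]

a₀ = ⌊√258⌋ = 16.
With m₀=0, d₀=1 and mₖ₊₁ = dₖaₖ − mₖ, dₖ₊₁ = (n − mₖ₊₁²)/dₖ, aₖ₊₁ = ⌊(a₀+mₖ₊₁)/dₖ₊₁⌋:
  k=1: m=16, d=2, a=16
  k=2: m=16, d=1, a=32
d=1 and a=2a₀=32 at k=2, so the next step gives (m, d) = (16, 2) again — its k=1 value — and the period has length 2.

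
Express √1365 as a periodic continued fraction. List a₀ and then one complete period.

[36; 1, 17, 2, 17, 1, 72]

a₀ = ⌊√1365⌋ = 36.
With m₀=0, d₀=1 and mₖ₊₁ = dₖaₖ − mₖ, dₖ₊₁ = (n − mₖ₊₁²)/dₖ, aₖ₊₁ = ⌊(a₀+mₖ₊₁)/dₖ₊₁⌋:
  k=1: m=36, d=69, a=1
  k=2: m=33, d=4, a=17
  k=3: m=35, d=35, a=2
  k=4: m=35, d=4, a=17
  k=5: m=33, d=69, a=1
  k=6: m=36, d=1, a=72
d=1 and a=2a₀=72 at k=6, so the next step gives (m, d) = (36, 69) again — its k=1 value — and the period has length 6.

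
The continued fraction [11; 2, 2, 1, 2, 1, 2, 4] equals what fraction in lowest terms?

3541/310

Using pₖ = aₖpₖ₋₁ + pₖ₋₂ and qₖ = aₖqₖ₋₁ + qₖ₋₂:
  k=0: a=11, p=11, q=1
  k=1: a=2, p=23, q=2
  k=2: a=2, p=57, q=5
  k=3: a=1, p=80, q=7
  k=4: a=2, p=217, q=19
  k=5: a=1, p=297, q=26
  k=6: a=2, p=811, q=71
  k=7: a=4, p=3541, q=310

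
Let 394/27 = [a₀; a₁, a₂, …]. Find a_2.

1

394 = 14·27 + 16   →  a_0 = 14
27 = 1·16 + 11   →  a_1 = 1
16 = 1·11 + 5   →  a_2 = 1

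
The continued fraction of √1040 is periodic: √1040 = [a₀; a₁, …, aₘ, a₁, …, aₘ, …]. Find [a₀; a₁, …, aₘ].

[32; 4, 64]

a₀ = ⌊√1040⌋ = 32.
With m₀=0, d₀=1 and mₖ₊₁ = dₖaₖ − mₖ, dₖ₊₁ = (n − mₖ₊₁²)/dₖ, aₖ₊₁ = ⌊(a₀+mₖ₊₁)/dₖ₊₁⌋:
  k=1: m=32, d=16, a=4
  k=2: m=32, d=1, a=64
d=1 and a=2a₀=64 at k=2, so the next step gives (m, d) = (32, 16) again — its k=1 value — and the period has length 2.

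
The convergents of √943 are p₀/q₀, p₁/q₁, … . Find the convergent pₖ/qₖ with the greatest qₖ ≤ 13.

215/7

√943 = [30; 1, 2, 2, 2, 1, 60, …] (period length 6).
Convergents:
  p_0/q_0 = 30/1
  p_1/q_1 = 31/1
  p_2/q_2 = 92/3
  p_3/q_3 = 215/7
  p_4/q_4 = 522/17
q_3 = 7 ≤ 13 < 17 = q_4, so the answer is 215/7.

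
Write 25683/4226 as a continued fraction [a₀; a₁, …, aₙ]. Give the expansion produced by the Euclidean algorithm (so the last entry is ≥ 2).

25683 = 6·4226 + 327
4226 = 12·327 + 302
327 = 1·302 + 25
302 = 12·25 + 2
25 = 12·2 + 1
2 = 2·1 + 0  (stop)
So 25683/4226 = [6; 12, 1, 12, 12, 2].

[6; 12, 1, 12, 12, 2]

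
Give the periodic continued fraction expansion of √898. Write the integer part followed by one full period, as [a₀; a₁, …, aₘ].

[29; 1, 28, 1, 58]

a₀ = ⌊√898⌋ = 29.
With m₀=0, d₀=1 and mₖ₊₁ = dₖaₖ − mₖ, dₖ₊₁ = (n − mₖ₊₁²)/dₖ, aₖ₊₁ = ⌊(a₀+mₖ₊₁)/dₖ₊₁⌋:
  k=1: m=29, d=57, a=1
  k=2: m=28, d=2, a=28
  k=3: m=28, d=57, a=1
  k=4: m=29, d=1, a=58
d=1 and a=2a₀=58 at k=4, so the next step gives (m, d) = (29, 57) again — its k=1 value — and the period has length 4.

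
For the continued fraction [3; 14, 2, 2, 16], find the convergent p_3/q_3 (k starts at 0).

221/72

Using pₖ = aₖpₖ₋₁ + pₖ₋₂, qₖ = aₖqₖ₋₁ + qₖ₋₂ (with p₋₁=1, p₋₂=0, q₋₁=0, q₋₂=1):
  k=0: a=3, p=3, q=1
  k=1: a=14, p=43, q=14
  k=2: a=2, p=89, q=29
  k=3: a=2, p=221, q=72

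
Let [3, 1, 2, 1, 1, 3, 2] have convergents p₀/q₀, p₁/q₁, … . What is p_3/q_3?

15/4

Using pₖ = aₖpₖ₋₁ + pₖ₋₂, qₖ = aₖqₖ₋₁ + qₖ₋₂ (with p₋₁=1, p₋₂=0, q₋₁=0, q₋₂=1):
  k=0: a=3, p=3, q=1
  k=1: a=1, p=4, q=1
  k=2: a=2, p=11, q=3
  k=3: a=1, p=15, q=4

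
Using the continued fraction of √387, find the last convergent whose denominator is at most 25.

59/3

√387 = [19; 1, 2, 19, 2, 1, 38, …] (period length 6).
Convergents:
  p_0/q_0 = 19/1
  p_1/q_1 = 20/1
  p_2/q_2 = 59/3
  p_3/q_3 = 1141/58
q_2 = 3 ≤ 25 < 58 = q_3, so the answer is 59/3.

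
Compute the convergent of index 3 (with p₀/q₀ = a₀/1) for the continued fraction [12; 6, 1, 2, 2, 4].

Using pₖ = aₖpₖ₋₁ + pₖ₋₂, qₖ = aₖqₖ₋₁ + qₖ₋₂ (with p₋₁=1, p₋₂=0, q₋₁=0, q₋₂=1):
  k=0: a=12, p=12, q=1
  k=1: a=6, p=73, q=6
  k=2: a=1, p=85, q=7
  k=3: a=2, p=243, q=20

243/20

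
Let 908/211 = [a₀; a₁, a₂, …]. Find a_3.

2

908 = 4·211 + 64   →  a_0 = 4
211 = 3·64 + 19   →  a_1 = 3
64 = 3·19 + 7   →  a_2 = 3
19 = 2·7 + 5   →  a_3 = 2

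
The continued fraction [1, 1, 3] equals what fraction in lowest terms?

Using pₖ = aₖpₖ₋₁ + pₖ₋₂ and qₖ = aₖqₖ₋₁ + qₖ₋₂:
  k=0: a=1, p=1, q=1
  k=1: a=1, p=2, q=1
  k=2: a=3, p=7, q=4

7/4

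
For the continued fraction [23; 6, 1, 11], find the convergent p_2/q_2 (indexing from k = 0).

Using pₖ = aₖpₖ₋₁ + pₖ₋₂, qₖ = aₖqₖ₋₁ + qₖ₋₂ (with p₋₁=1, p₋₂=0, q₋₁=0, q₋₂=1):
  k=0: a=23, p=23, q=1
  k=1: a=6, p=139, q=6
  k=2: a=1, p=162, q=7

162/7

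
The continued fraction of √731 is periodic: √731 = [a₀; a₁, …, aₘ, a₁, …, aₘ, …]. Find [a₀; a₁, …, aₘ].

a₀ = ⌊√731⌋ = 27.
With m₀=0, d₀=1 and mₖ₊₁ = dₖaₖ − mₖ, dₖ₊₁ = (n − mₖ₊₁²)/dₖ, aₖ₊₁ = ⌊(a₀+mₖ₊₁)/dₖ₊₁⌋:
  k=1: m=27, d=2, a=27
  k=2: m=27, d=1, a=54
d=1 and a=2a₀=54 at k=2, so the next step gives (m, d) = (27, 2) again — its k=1 value — and the period has length 2.

[27; 27, 54]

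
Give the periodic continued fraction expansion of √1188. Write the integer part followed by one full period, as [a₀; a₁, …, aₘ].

[34; 2, 7, 6, 7, 2, 68]

a₀ = ⌊√1188⌋ = 34.
With m₀=0, d₀=1 and mₖ₊₁ = dₖaₖ − mₖ, dₖ₊₁ = (n − mₖ₊₁²)/dₖ, aₖ₊₁ = ⌊(a₀+mₖ₊₁)/dₖ₊₁⌋:
  k=1: m=34, d=32, a=2
  k=2: m=30, d=9, a=7
  k=3: m=33, d=11, a=6
  k=4: m=33, d=9, a=7
  k=5: m=30, d=32, a=2
  k=6: m=34, d=1, a=68
d=1 and a=2a₀=68 at k=6, so the next step gives (m, d) = (34, 32) again — its k=1 value — and the period has length 6.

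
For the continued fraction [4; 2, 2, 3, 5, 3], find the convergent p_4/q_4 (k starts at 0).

Using pₖ = aₖpₖ₋₁ + pₖ₋₂, qₖ = aₖqₖ₋₁ + qₖ₋₂ (with p₋₁=1, p₋₂=0, q₋₁=0, q₋₂=1):
  k=0: a=4, p=4, q=1
  k=1: a=2, p=9, q=2
  k=2: a=2, p=22, q=5
  k=3: a=3, p=75, q=17
  k=4: a=5, p=397, q=90

397/90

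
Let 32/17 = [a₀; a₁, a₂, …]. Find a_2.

32 = 1·17 + 15   →  a_0 = 1
17 = 1·15 + 2   →  a_1 = 1
15 = 7·2 + 1   →  a_2 = 7

7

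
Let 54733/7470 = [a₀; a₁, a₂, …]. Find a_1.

3

54733 = 7·7470 + 2443   →  a_0 = 7
7470 = 3·2443 + 141   →  a_1 = 3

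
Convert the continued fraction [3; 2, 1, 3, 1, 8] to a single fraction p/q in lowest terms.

413/123

Fold from the inside: start with 8/1.
  1 + 1/8 = 9/8
  3 + 8/9 = 35/9
  1 + 9/35 = 44/35
  2 + 35/44 = 123/44
  3 + 44/123 = 413/123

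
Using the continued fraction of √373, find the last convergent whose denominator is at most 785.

√373 = [19; 3, 5, 5, 3, 38, …] (period length 5).
Convergents:
  p_0/q_0 = 19/1
  p_1/q_1 = 58/3
  p_2/q_2 = 309/16
  p_3/q_3 = 1603/83
  p_4/q_4 = 5118/265
  p_5/q_5 = 196087/10153
q_4 = 265 ≤ 785 < 10153 = q_5, so the answer is 5118/265.

5118/265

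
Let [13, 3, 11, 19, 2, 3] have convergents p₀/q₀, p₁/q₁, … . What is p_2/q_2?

453/34

Using pₖ = aₖpₖ₋₁ + pₖ₋₂, qₖ = aₖqₖ₋₁ + qₖ₋₂ (with p₋₁=1, p₋₂=0, q₋₁=0, q₋₂=1):
  k=0: a=13, p=13, q=1
  k=1: a=3, p=40, q=3
  k=2: a=11, p=453, q=34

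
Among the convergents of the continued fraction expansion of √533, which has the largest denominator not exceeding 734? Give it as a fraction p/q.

6118/265

√533 = [23; 11, 1, 1, 11, 46, …] (period length 5).
Convergents:
  p_0/q_0 = 23/1
  p_1/q_1 = 254/11
  p_2/q_2 = 277/12
  p_3/q_3 = 531/23
  p_4/q_4 = 6118/265
  p_5/q_5 = 281959/12213
q_4 = 265 ≤ 734 < 12213 = q_5, so the answer is 6118/265.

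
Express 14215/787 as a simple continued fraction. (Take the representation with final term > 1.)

[18; 16, 16, 3]

14215 = 18×787 + 49
787 = 16×49 + 3
49 = 16×3 + 1
3 = 3×1 + 0  (stop)
So 14215/787 = [18; 16, 16, 3].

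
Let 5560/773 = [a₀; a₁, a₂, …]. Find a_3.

3

5560 = 7·773 + 149   →  a_0 = 7
773 = 5·149 + 28   →  a_1 = 5
149 = 5·28 + 9   →  a_2 = 5
28 = 3·9 + 1   →  a_3 = 3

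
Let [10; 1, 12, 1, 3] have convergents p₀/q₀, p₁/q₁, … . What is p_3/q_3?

Using pₖ = aₖpₖ₋₁ + pₖ₋₂, qₖ = aₖqₖ₋₁ + qₖ₋₂ (with p₋₁=1, p₋₂=0, q₋₁=0, q₋₂=1):
  k=0: a=10, p=10, q=1
  k=1: a=1, p=11, q=1
  k=2: a=12, p=142, q=13
  k=3: a=1, p=153, q=14

153/14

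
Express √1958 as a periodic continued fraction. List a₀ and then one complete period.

a₀ = ⌊√1958⌋ = 44.
With m₀=0, d₀=1 and mₖ₊₁ = dₖaₖ − mₖ, dₖ₊₁ = (n − mₖ₊₁²)/dₖ, aₖ₊₁ = ⌊(a₀+mₖ₊₁)/dₖ₊₁⌋:
  k=1: m=44, d=22, a=4
  k=2: m=44, d=1, a=88
d=1 and a=2a₀=88 at k=2, so the next step gives (m, d) = (44, 22) again — its k=1 value — and the period has length 2.

[44; 4, 88]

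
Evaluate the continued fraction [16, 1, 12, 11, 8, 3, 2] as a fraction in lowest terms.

Fold from the inside: start with 2/1.
  3 + 1/2 = 7/2
  8 + 2/7 = 58/7
  11 + 7/58 = 645/58
  12 + 58/645 = 7798/645
  1 + 645/7798 = 8443/7798
  16 + 7798/8443 = 142886/8443

142886/8443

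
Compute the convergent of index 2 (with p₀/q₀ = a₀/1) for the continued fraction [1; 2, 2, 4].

Using pₖ = aₖpₖ₋₁ + pₖ₋₂, qₖ = aₖqₖ₋₁ + qₖ₋₂ (with p₋₁=1, p₋₂=0, q₋₁=0, q₋₂=1):
  k=0: a=1, p=1, q=1
  k=1: a=2, p=3, q=2
  k=2: a=2, p=7, q=5

7/5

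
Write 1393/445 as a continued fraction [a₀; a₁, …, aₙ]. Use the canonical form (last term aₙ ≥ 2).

[3; 7, 1, 2, 19]

1393 = 3*445 + 58
445 = 7*58 + 39
58 = 1*39 + 19
39 = 2*19 + 1
19 = 19*1 + 0  (stop)
So 1393/445 = [3; 7, 1, 2, 19].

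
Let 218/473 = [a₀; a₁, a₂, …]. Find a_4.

218 = 0·473 + 218   →  a_0 = 0
473 = 2·218 + 37   →  a_1 = 2
218 = 5·37 + 33   →  a_2 = 5
37 = 1·33 + 4   →  a_3 = 1
33 = 8·4 + 1   →  a_4 = 8

8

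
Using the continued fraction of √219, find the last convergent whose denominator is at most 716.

8746/591

√219 = [14; 1, 3, 1, 28, …] (period length 4).
Convergents:
  p_0/q_0 = 14/1
  p_1/q_1 = 15/1
  p_2/q_2 = 59/4
  p_3/q_3 = 74/5
  p_4/q_4 = 2131/144
  p_5/q_5 = 2205/149
  p_6/q_6 = 8746/591
  p_7/q_7 = 10951/740
q_6 = 591 ≤ 716 < 740 = q_7, so the answer is 8746/591.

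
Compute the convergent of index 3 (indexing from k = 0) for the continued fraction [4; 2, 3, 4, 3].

133/30

Using pₖ = aₖpₖ₋₁ + pₖ₋₂, qₖ = aₖqₖ₋₁ + qₖ₋₂ (with p₋₁=1, p₋₂=0, q₋₁=0, q₋₂=1):
  k=0: a=4, p=4, q=1
  k=1: a=2, p=9, q=2
  k=2: a=3, p=31, q=7
  k=3: a=4, p=133, q=30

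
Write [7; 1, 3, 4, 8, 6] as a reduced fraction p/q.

6654/857

Fold from the inside: start with 6/1.
  8 + 1/6 = 49/6
  4 + 6/49 = 202/49
  3 + 49/202 = 655/202
  1 + 202/655 = 857/655
  7 + 655/857 = 6654/857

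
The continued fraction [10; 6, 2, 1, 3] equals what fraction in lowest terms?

Fold from the inside: start with 3/1.
  1 + 1/3 = 4/3
  2 + 3/4 = 11/4
  6 + 4/11 = 70/11
  10 + 11/70 = 711/70

711/70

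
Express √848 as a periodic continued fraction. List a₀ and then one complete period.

a₀ = ⌊√848⌋ = 29.
With m₀=0, d₀=1 and mₖ₊₁ = dₖaₖ − mₖ, dₖ₊₁ = (n − mₖ₊₁²)/dₖ, aₖ₊₁ = ⌊(a₀+mₖ₊₁)/dₖ₊₁⌋:
  k=1: m=29, d=7, a=8
  k=2: m=27, d=17, a=3
  k=3: m=24, d=16, a=3
  k=4: m=24, d=17, a=3
  k=5: m=27, d=7, a=8
  k=6: m=29, d=1, a=58
d=1 and a=2a₀=58 at k=6, so the next step gives (m, d) = (29, 7) again — its k=1 value — and the period has length 6.

[29; 8, 3, 3, 3, 8, 58]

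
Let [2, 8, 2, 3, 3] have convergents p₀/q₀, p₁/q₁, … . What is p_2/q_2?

Using pₖ = aₖpₖ₋₁ + pₖ₋₂, qₖ = aₖqₖ₋₁ + qₖ₋₂ (with p₋₁=1, p₋₂=0, q₋₁=0, q₋₂=1):
  k=0: a=2, p=2, q=1
  k=1: a=8, p=17, q=8
  k=2: a=2, p=36, q=17

36/17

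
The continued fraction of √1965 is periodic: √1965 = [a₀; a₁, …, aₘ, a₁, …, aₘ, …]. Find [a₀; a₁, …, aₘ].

[44; 3, 21, 1, 4, 1, 21, 3, 88]

a₀ = ⌊√1965⌋ = 44.
With m₀=0, d₀=1 and mₖ₊₁ = dₖaₖ − mₖ, dₖ₊₁ = (n − mₖ₊₁²)/dₖ, aₖ₊₁ = ⌊(a₀+mₖ₊₁)/dₖ₊₁⌋:
  k=1: m=44, d=29, a=3
  k=2: m=43, d=4, a=21
  k=3: m=41, d=71, a=1
  k=4: m=30, d=15, a=4
  k=5: m=30, d=71, a=1
  k=6: m=41, d=4, a=21
  k=7: m=43, d=29, a=3
  k=8: m=44, d=1, a=88
d=1 and a=2a₀=88 at k=8, so the next step gives (m, d) = (44, 29) again — its k=1 value — and the period has length 8.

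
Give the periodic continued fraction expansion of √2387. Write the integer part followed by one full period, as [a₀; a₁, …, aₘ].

[48; 1, 5, 1, 96]

a₀ = ⌊√2387⌋ = 48.
With m₀=0, d₀=1 and mₖ₊₁ = dₖaₖ − mₖ, dₖ₊₁ = (n − mₖ₊₁²)/dₖ, aₖ₊₁ = ⌊(a₀+mₖ₊₁)/dₖ₊₁⌋:
  k=1: m=48, d=83, a=1
  k=2: m=35, d=14, a=5
  k=3: m=35, d=83, a=1
  k=4: m=48, d=1, a=96
d=1 and a=2a₀=96 at k=4, so the next step gives (m, d) = (48, 83) again — its k=1 value — and the period has length 4.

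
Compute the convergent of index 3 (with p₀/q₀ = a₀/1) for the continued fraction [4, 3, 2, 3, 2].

Using pₖ = aₖpₖ₋₁ + pₖ₋₂, qₖ = aₖqₖ₋₁ + qₖ₋₂ (with p₋₁=1, p₋₂=0, q₋₁=0, q₋₂=1):
  k=0: a=4, p=4, q=1
  k=1: a=3, p=13, q=3
  k=2: a=2, p=30, q=7
  k=3: a=3, p=103, q=24

103/24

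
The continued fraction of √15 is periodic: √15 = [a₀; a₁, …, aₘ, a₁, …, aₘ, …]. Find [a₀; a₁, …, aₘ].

[3; 1, 6]

a₀ = ⌊√15⌋ = 3.
With m₀=0, d₀=1 and mₖ₊₁ = dₖaₖ − mₖ, dₖ₊₁ = (n − mₖ₊₁²)/dₖ, aₖ₊₁ = ⌊(a₀+mₖ₊₁)/dₖ₊₁⌋:
  k=1: m=3, d=6, a=1
  k=2: m=3, d=1, a=6
d=1 and a=2a₀=6 at k=2, so the next step gives (m, d) = (3, 6) again — its k=1 value — and the period has length 2.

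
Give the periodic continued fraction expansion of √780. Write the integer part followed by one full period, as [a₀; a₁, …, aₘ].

a₀ = ⌊√780⌋ = 27.
With m₀=0, d₀=1 and mₖ₊₁ = dₖaₖ − mₖ, dₖ₊₁ = (n − mₖ₊₁²)/dₖ, aₖ₊₁ = ⌊(a₀+mₖ₊₁)/dₖ₊₁⌋:
  k=1: m=27, d=51, a=1
  k=2: m=24, d=4, a=12
  k=3: m=24, d=51, a=1
  k=4: m=27, d=1, a=54
d=1 and a=2a₀=54 at k=4, so the next step gives (m, d) = (27, 51) again — its k=1 value — and the period has length 4.

[27; 1, 12, 1, 54]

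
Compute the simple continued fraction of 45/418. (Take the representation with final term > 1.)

45 = 0·418 + 45
418 = 9·45 + 13
45 = 3·13 + 6
13 = 2·6 + 1
6 = 6·1 + 0  (stop)
So 45/418 = [0; 9, 3, 2, 6].

[0; 9, 3, 2, 6]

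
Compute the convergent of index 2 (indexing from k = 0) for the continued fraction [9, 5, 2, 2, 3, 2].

101/11

Using pₖ = aₖpₖ₋₁ + pₖ₋₂, qₖ = aₖqₖ₋₁ + qₖ₋₂ (with p₋₁=1, p₋₂=0, q₋₁=0, q₋₂=1):
  k=0: a=9, p=9, q=1
  k=1: a=5, p=46, q=5
  k=2: a=2, p=101, q=11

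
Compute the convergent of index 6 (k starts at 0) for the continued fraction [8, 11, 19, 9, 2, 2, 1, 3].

Using pₖ = aₖpₖ₋₁ + pₖ₋₂, qₖ = aₖqₖ₋₁ + qₖ₋₂ (with p₋₁=1, p₋₂=0, q₋₁=0, q₋₂=1):
  k=0: a=8, p=8, q=1
  k=1: a=11, p=89, q=11
  k=2: a=19, p=1699, q=210
  k=3: a=9, p=15380, q=1901
  k=4: a=2, p=32459, q=4012
  k=5: a=2, p=80298, q=9925
  k=6: a=1, p=112757, q=13937

112757/13937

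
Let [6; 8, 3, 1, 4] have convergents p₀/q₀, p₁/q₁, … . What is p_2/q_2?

153/25

Using pₖ = aₖpₖ₋₁ + pₖ₋₂, qₖ = aₖqₖ₋₁ + qₖ₋₂ (with p₋₁=1, p₋₂=0, q₋₁=0, q₋₂=1):
  k=0: a=6, p=6, q=1
  k=1: a=8, p=49, q=8
  k=2: a=3, p=153, q=25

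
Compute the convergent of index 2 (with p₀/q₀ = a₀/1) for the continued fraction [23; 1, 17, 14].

Using pₖ = aₖpₖ₋₁ + pₖ₋₂, qₖ = aₖqₖ₋₁ + qₖ₋₂ (with p₋₁=1, p₋₂=0, q₋₁=0, q₋₂=1):
  k=0: a=23, p=23, q=1
  k=1: a=1, p=24, q=1
  k=2: a=17, p=431, q=18

431/18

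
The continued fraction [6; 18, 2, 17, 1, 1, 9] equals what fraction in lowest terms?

76663/12663

Fold from the inside: start with 9/1.
  1 + 1/9 = 10/9
  1 + 9/10 = 19/10
  17 + 10/19 = 333/19
  2 + 19/333 = 685/333
  18 + 333/685 = 12663/685
  6 + 685/12663 = 76663/12663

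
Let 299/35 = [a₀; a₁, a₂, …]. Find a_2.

1

299 = 8·35 + 19   →  a_0 = 8
35 = 1·19 + 16   →  a_1 = 1
19 = 1·16 + 3   →  a_2 = 1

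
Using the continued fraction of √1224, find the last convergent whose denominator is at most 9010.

171395/4899

√1224 = [34; 1, 68, …] (period length 2).
Convergents:
  p_0/q_0 = 34/1
  p_1/q_1 = 35/1
  p_2/q_2 = 2414/69
  p_3/q_3 = 2449/70
  p_4/q_4 = 168946/4829
  p_5/q_5 = 171395/4899
  p_6/q_6 = 11823806/337961
q_5 = 4899 ≤ 9010 < 337961 = q_6, so the answer is 171395/4899.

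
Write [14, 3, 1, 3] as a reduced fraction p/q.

Using pₖ = aₖpₖ₋₁ + pₖ₋₂ and qₖ = aₖqₖ₋₁ + qₖ₋₂:
  k=0: a=14, p=14, q=1
  k=1: a=3, p=43, q=3
  k=2: a=1, p=57, q=4
  k=3: a=3, p=214, q=15

214/15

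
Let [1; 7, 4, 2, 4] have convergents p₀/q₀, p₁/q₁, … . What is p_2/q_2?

33/29

Using pₖ = aₖpₖ₋₁ + pₖ₋₂, qₖ = aₖqₖ₋₁ + qₖ₋₂ (with p₋₁=1, p₋₂=0, q₋₁=0, q₋₂=1):
  k=0: a=1, p=1, q=1
  k=1: a=7, p=8, q=7
  k=2: a=4, p=33, q=29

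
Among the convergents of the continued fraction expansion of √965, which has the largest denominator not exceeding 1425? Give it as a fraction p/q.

√965 = [31; 15, 1, 1, 15, 62, …] (period length 5).
Convergents:
  p_0/q_0 = 31/1
  p_1/q_1 = 466/15
  p_2/q_2 = 497/16
  p_3/q_3 = 963/31
  p_4/q_4 = 14942/481
  p_5/q_5 = 927367/29853
q_4 = 481 ≤ 1425 < 29853 = q_5, so the answer is 14942/481.

14942/481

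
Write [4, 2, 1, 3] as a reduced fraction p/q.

48/11

Fold from the inside: start with 3/1.
  1 + 1/3 = 4/3
  2 + 3/4 = 11/4
  4 + 4/11 = 48/11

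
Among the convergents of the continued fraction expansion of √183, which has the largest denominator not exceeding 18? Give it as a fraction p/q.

√183 = [13; 1, 1, 8, 1, 1, 26, …] (period length 6).
Convergents:
  p_0/q_0 = 13/1
  p_1/q_1 = 14/1
  p_2/q_2 = 27/2
  p_3/q_3 = 230/17
  p_4/q_4 = 257/19
q_3 = 17 ≤ 18 < 19 = q_4, so the answer is 230/17.

230/17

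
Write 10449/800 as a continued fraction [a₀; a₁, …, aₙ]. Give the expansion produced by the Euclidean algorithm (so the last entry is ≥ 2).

[13; 16, 3, 16]

10449 = 13·800 + 49
800 = 16·49 + 16
49 = 3·16 + 1
16 = 16·1 + 0  (stop)
So 10449/800 = [13; 16, 3, 16].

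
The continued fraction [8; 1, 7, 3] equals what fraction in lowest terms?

Fold from the inside: start with 3/1.
  7 + 1/3 = 22/3
  1 + 3/22 = 25/22
  8 + 22/25 = 222/25

222/25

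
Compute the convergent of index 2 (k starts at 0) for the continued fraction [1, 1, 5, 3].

Using pₖ = aₖpₖ₋₁ + pₖ₋₂, qₖ = aₖqₖ₋₁ + qₖ₋₂ (with p₋₁=1, p₋₂=0, q₋₁=0, q₋₂=1):
  k=0: a=1, p=1, q=1
  k=1: a=1, p=2, q=1
  k=2: a=5, p=11, q=6

11/6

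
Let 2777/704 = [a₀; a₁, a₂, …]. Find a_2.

17

2777 = 3·704 + 665   →  a_0 = 3
704 = 1·665 + 39   →  a_1 = 1
665 = 17·39 + 2   →  a_2 = 17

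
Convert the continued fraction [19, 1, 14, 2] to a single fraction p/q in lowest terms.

618/31

Using pₖ = aₖpₖ₋₁ + pₖ₋₂ and qₖ = aₖqₖ₋₁ + qₖ₋₂:
  k=0: a=19, p=19, q=1
  k=1: a=1, p=20, q=1
  k=2: a=14, p=299, q=15
  k=3: a=2, p=618, q=31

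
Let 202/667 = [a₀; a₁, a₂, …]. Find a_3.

202 = 0·667 + 202   →  a_0 = 0
667 = 3·202 + 61   →  a_1 = 3
202 = 3·61 + 19   →  a_2 = 3
61 = 3·19 + 4   →  a_3 = 3

3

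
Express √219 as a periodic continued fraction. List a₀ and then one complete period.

[14; 1, 3, 1, 28]

a₀ = ⌊√219⌋ = 14.
With m₀=0, d₀=1 and mₖ₊₁ = dₖaₖ − mₖ, dₖ₊₁ = (n − mₖ₊₁²)/dₖ, aₖ₊₁ = ⌊(a₀+mₖ₊₁)/dₖ₊₁⌋:
  k=1: m=14, d=23, a=1
  k=2: m=9, d=6, a=3
  k=3: m=9, d=23, a=1
  k=4: m=14, d=1, a=28
d=1 and a=2a₀=28 at k=4, so the next step gives (m, d) = (14, 23) again — its k=1 value — and the period has length 4.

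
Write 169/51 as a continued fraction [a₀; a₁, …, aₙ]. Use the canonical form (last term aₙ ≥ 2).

169 = 3×51 + 16
51 = 3×16 + 3
16 = 5×3 + 1
3 = 3×1 + 0  (stop)
So 169/51 = [3; 3, 5, 3].

[3; 3, 5, 3]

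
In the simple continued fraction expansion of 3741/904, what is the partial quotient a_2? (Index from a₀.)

4

3741 = 4·904 + 125   →  a_0 = 4
904 = 7·125 + 29   →  a_1 = 7
125 = 4·29 + 9   →  a_2 = 4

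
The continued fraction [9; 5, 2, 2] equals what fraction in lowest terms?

Using pₖ = aₖpₖ₋₁ + pₖ₋₂ and qₖ = aₖqₖ₋₁ + qₖ₋₂:
  k=0: a=9, p=9, q=1
  k=1: a=5, p=46, q=5
  k=2: a=2, p=101, q=11
  k=3: a=2, p=248, q=27

248/27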